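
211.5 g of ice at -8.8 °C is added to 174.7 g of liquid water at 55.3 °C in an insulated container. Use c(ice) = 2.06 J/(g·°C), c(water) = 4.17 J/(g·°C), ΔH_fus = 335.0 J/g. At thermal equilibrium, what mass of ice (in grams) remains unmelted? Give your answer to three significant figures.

Heat to warm all ice to 0 °C: 211.5×2.06×8.8 = 3834.1 J
Heat released by water cooling to 0 °C: 174.7×4.17×55.3 = 40286 J
40286 J < 3834.1 + 211.5×335.0 = 74686.6 J, so not all ice melts; final T = 0 °C.
Heat left for melting: 40286 − 3834.1 = 36451.9 J
Mass melted = 36451.9 / 335.0 = 108.8 g
Ice remaining = 211.5 − 108.8 = 102.7 g

m_ice remaining = 103 g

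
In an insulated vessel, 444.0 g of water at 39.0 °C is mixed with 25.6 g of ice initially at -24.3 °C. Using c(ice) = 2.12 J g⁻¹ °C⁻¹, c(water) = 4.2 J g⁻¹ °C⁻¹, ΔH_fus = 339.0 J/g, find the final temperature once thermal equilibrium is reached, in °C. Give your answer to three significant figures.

Heat to bring ice to 0 °C and melt it: q₁ = 25.6×2.12×24.3 + 25.6×339.0 = 9997.2 J
Heat the water can supply cooling to 0 °C: 444.0×4.2×39.0 = 72727.2 J > q₁, so all ice melts.
Energy balance: 444.0×4.2×(39.0 − T) = 9997.2 + 25.6×4.2×(T − 0)
1864.8(39.0 − T) = 9997.2 + 107.52 T
72727.2 − 9997.2 = 1972.32 T
T = 62730.0 / 1972.32 = 31.81 °C

T_f = 31.8 °C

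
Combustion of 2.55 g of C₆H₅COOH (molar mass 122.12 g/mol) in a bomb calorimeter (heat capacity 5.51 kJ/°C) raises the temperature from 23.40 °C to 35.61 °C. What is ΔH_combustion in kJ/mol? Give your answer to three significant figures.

ΔT = 35.61 − 23.40 = 12.21 °C
q_cal = C_cal × ΔT = 5.51 × 12.21 = 67.2771 kJ
n = 2.55 / 122.12 = 0.02088 mol
q_rxn = −q_cal = -67.2771 kJ
ΔH = -67.2771 / 0.02088 = -3222 kJ/mol

ΔH = -3220 kJ/mol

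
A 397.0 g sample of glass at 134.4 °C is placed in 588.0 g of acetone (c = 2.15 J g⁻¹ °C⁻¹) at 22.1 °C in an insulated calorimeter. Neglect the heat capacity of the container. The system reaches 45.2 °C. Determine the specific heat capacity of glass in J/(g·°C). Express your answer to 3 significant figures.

q_gained = (588.0 × 2.15) × (45.2 − 22.1) = 29200 J
q_lost = 397.0 × c × (134.4 − 45.2) = 35412.4 c
Set equal: c = 29200 / 35412.4 = 0.825 J/(g·°C)

c = 0.825 J/(g·°C)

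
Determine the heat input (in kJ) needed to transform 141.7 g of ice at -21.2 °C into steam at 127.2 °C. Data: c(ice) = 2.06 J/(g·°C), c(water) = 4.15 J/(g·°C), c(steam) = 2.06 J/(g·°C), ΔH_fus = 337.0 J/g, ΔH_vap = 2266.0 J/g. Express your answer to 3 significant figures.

q1 (heat ice -21.2→0.0 °C): 141.7 × 2.06 × 21.2 = 6188 J
q2 (melt at 0 °C): 141.7 × 337.0 = 47753 J
q3 (heat water 0.0→100.0 °C): 141.7 × 4.15 × 100.0 = 58806 J
q4 (vaporize at 100 °C): 141.7 × 2266.0 = 321092 J
q5 (heat steam 100.0→127.2 °C): 141.7 × 2.06 × 27.2 = 7940 J
Total: 6188 + 47753 + 58806 + 321092 + 7940 = 441779 J = 442 kJ

q = 442 kJ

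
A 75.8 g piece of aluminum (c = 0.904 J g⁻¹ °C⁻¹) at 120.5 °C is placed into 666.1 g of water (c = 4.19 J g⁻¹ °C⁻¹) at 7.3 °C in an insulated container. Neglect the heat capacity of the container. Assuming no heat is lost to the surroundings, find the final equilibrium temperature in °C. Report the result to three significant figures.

T_f = 10.0 °C

Heat lost by aluminum = heat gained by water.
(75.8)(0.904)(120.5 − T) = (666.1)(4.19)(T − 7.3)
68.5232 (120.5 − T) = 2790.959 (T − 7.3)
8257.0 − 68.5232 T = 2790.959 T − 20374
28631.0 = 2859.4822 T
T = 10.01 °C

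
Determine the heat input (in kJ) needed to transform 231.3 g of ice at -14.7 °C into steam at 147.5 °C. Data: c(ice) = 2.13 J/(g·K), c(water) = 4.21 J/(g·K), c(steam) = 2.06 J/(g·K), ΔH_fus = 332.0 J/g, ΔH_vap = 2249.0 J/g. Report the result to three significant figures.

q = 724 kJ

q1 (heat ice -14.7→0.0 °C): 231.3 × 2.13 × 14.7 = 7242 J
q2 (melt at 0 °C): 231.3 × 332.0 = 76792 J
q3 (heat water 0.0→100.0 °C): 231.3 × 4.21 × 100.0 = 97377 J
q4 (vaporize at 100 °C): 231.3 × 2249.0 = 520194 J
q5 (heat steam 100.0→147.5 °C): 231.3 × 2.06 × 47.5 = 22633 J
Total: 7242 + 76792 + 97377 + 520194 + 22633 = 724238 J = 724 kJ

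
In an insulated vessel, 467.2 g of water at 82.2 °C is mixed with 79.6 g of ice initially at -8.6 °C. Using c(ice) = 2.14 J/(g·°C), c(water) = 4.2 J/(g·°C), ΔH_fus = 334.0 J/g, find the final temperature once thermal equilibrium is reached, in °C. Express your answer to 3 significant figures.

T_f = 58.0 °C

Heat to bring ice to 0 °C and melt it: q₁ = 79.6×2.14×8.6 + 79.6×334.0 = 28051 J
Heat the water can supply cooling to 0 °C: 467.2×4.2×82.2 = 161296 J > q₁, so all ice melts.
Energy balance: 467.2×4.2×(82.2 − T) = 28051 + 79.6×4.2×(T − 0)
1962.24(82.2 − T) = 28051 + 334.32 T
161296 − 28051 = 2296.56 T
T = 133245 / 2296.56 = 58.02 °C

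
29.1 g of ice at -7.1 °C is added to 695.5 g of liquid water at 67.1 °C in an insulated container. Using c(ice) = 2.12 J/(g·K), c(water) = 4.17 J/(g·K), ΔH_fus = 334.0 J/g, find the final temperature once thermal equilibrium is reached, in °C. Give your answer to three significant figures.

Heat to bring ice to 0 °C and melt it: q₁ = 29.1×2.12×7.1 + 29.1×334.0 = 10157 J
Heat the water can supply cooling to 0 °C: 695.5×4.17×67.1 = 194606 J > q₁, so all ice melts.
Energy balance: 695.5×4.17×(67.1 − T) = 10157 + 29.1×4.17×(T − 0)
2900.235(67.1 − T) = 10157 + 121.347 T
194606 − 10157 = 3021.582 T
T = 184449 / 3021.582 = 61.04 °C

T_f = 61.0 °C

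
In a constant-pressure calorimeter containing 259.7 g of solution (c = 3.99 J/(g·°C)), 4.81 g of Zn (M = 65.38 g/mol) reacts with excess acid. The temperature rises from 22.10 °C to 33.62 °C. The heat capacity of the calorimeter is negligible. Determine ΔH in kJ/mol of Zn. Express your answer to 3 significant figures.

|ΔT| = |33.62 − 22.10| = 11.52 °C
|q_surr| = (259.7 × 3.99) × 11.52 = 1036.203 × 11.52 = 11940 J
n(Zn) = 4.81 / 65.38 = 0.07357 mol
Temperature rose, so q_rxn = −|q_surr| = -11.94 kJ
ΔH = q_rxn / n = -162.3 kJ/mol

ΔH = -162 kJ/mol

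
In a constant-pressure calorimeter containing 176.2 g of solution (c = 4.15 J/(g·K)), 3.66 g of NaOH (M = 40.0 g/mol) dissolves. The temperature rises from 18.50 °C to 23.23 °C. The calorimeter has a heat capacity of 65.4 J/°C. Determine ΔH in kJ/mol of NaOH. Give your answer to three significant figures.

ΔH = -41.2 kJ/mol

|ΔT| = |23.23 − 18.50| = 4.73 °C
|q_surr| = (176.2 × 4.15 + 65.4) × 4.73 = 796.63 × 4.73 = 3768 J
n(NaOH) = 3.66 / 40.0 = 0.09150 mol
Temperature rose, so q_rxn = −|q_surr| = -3.768 kJ
ΔH = q_rxn / n = -41.18 kJ/mol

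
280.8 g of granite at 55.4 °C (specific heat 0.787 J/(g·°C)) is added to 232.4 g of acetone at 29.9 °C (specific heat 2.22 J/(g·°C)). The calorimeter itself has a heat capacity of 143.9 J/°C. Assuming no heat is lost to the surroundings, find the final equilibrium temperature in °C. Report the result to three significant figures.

T_f = 36.3 °C

Heat lost by granite = heat gained by acetone + calorimeter.
(280.8)(0.787)(55.4 − T) = [(232.4)(2.22) + 143.9](T − 29.9)
220.9896 (55.4 − T) = 659.828 (T − 29.9)
12243 − 220.9896 T = 659.828 T − 19729
31972 = 880.8176 T
T = 36.30 °C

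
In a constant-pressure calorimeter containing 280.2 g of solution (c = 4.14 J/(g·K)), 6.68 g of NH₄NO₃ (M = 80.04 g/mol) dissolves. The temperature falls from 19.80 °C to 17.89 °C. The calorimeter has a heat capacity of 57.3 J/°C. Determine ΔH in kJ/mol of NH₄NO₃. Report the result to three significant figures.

|ΔT| = |17.89 − 19.80| = 1.91 °C
|q_surr| = (280.2 × 4.14 + 57.3) × 1.91 = 1217.328 × 1.91 = 2325 J
n(NH₄NO₃) = 6.68 / 80.04 = 0.08346 mol
Temperature fell, so q_rxn = +|q_surr| = 2.325 kJ
ΔH = q_rxn / n = 27.86 kJ/mol

ΔH = 27.9 kJ/mol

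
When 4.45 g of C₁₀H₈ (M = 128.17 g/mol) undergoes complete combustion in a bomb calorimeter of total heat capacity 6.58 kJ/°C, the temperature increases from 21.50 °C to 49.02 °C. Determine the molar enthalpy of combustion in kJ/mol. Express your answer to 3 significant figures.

ΔH = -5220 kJ/mol

ΔT = 49.02 − 21.50 = 27.52 °C
q_cal = C_cal × ΔT = 6.58 × 27.52 = 181.0816 kJ
n = 4.45 / 128.17 = 0.03472 mol
q_rxn = −q_cal = -181.0816 kJ
ΔH = -181.0816 / 0.03472 = -5215 kJ/mol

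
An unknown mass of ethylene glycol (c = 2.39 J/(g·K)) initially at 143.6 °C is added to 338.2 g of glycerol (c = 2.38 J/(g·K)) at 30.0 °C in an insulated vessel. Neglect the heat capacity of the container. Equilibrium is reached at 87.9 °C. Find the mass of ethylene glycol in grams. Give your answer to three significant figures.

m = 350 g

q_gained = (338.2 × 2.38) × (87.9 − 30.0) = 46600 J
q_lost = m × 2.39 × (143.6 − 87.9) = 133.123 m
m = 46600 / 133.123 = 350 g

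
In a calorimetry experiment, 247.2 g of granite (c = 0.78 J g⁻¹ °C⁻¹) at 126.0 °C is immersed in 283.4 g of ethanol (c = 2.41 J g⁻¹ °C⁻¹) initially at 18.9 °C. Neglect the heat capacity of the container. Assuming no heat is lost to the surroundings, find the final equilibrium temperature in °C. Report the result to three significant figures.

T_f = 42.5 °C

Heat lost by granite = heat gained by ethanol.
(247.2)(0.78)(126.0 − T) = (283.4)(2.41)(T − 18.9)
192.816 (126.0 − T) = 682.994 (T − 18.9)
24295 − 192.816 T = 682.994 T − 12909
37204 = 875.810 T
T = 42.48 °C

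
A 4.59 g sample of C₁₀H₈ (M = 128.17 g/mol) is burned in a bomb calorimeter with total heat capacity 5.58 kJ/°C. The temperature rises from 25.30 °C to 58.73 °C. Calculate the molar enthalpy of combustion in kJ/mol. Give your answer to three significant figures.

ΔH = -5210 kJ/mol

ΔT = 58.73 − 25.30 = 33.43 °C
q_cal = C_cal × ΔT = 5.58 × 33.43 = 186.5394 kJ
n = 4.59 / 128.17 = 0.03581 mol
q_rxn = −q_cal = -186.5394 kJ
ΔH = -186.5394 / 0.03581 = -5209 kJ/mol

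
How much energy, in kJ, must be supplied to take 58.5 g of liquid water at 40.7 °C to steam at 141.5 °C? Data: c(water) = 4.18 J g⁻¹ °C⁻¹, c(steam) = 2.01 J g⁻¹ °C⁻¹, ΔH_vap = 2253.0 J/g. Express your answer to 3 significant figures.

q = 151 kJ

q1 (heat water 40.7→100.0 °C): 58.5 × 4.18 × 59.3 = 14501 J
q2 (vaporize at 100 °C): 58.5 × 2253.0 = 131801 J
q3 (heat steam 100.0→141.5 °C): 58.5 × 2.01 × 41.5 = 4880 J
Total: 14501 + 131801 + 4880 = 151182 J = 151 kJ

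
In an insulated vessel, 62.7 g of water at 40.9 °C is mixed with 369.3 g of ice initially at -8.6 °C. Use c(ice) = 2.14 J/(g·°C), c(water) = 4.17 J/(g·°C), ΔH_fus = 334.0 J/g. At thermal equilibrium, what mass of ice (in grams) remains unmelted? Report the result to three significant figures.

Heat to warm all ice to 0 °C: 369.3×2.14×8.6 = 6796.6 J
Heat released by water cooling to 0 °C: 62.7×4.17×40.9 = 10694 J
10694 J < 6796.6 + 369.3×334.0 = 130142.8 J, so not all ice melts; final T = 0 °C.
Heat left for melting: 10694 − 6796.6 = 3897.4 J
Mass melted = 3897.4 / 334.0 = 11.67 g
Ice remaining = 369.3 − 11.67 = 357.63 g

m_ice remaining = 358 g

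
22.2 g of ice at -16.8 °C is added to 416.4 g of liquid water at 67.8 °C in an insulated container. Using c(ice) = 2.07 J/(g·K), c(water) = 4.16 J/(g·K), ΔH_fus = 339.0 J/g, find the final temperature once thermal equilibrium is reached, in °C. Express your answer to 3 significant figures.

Heat to bring ice to 0 °C and melt it: q₁ = 22.2×2.07×16.8 + 22.2×339.0 = 8297.8 J
Heat the water can supply cooling to 0 °C: 416.4×4.16×67.8 = 117445 J > q₁, so all ice melts.
Energy balance: 416.4×4.16×(67.8 − T) = 8297.8 + 22.2×4.16×(T − 0)
1732.224(67.8 − T) = 8297.8 + 92.352 T
117445 − 8297.8 = 1824.576 T
T = 109147.2 / 1824.576 = 59.82 °C

T_f = 59.8 °C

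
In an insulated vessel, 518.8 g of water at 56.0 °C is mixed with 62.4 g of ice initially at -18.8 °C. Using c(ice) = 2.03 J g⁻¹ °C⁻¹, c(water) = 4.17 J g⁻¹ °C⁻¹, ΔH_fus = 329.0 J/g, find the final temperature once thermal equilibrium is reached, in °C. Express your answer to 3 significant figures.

T_f = 40.5 °C

Heat to bring ice to 0 °C and melt it: q₁ = 62.4×2.03×18.8 + 62.4×329.0 = 22911 J
Heat the water can supply cooling to 0 °C: 518.8×4.17×56.0 = 121150 J > q₁, so all ice melts.
Energy balance: 518.8×4.17×(56.0 − T) = 22911 + 62.4×4.17×(T − 0)
2163.396(56.0 − T) = 22911 + 260.208 T
121150 − 22911 = 2423.604 T
T = 98239 / 2423.604 = 40.53 °C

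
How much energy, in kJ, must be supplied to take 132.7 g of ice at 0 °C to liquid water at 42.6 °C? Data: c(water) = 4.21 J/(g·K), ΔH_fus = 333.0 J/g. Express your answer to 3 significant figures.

q = 68.0 kJ

q1 (melt at 0 °C): 132.7 × 333.0 = 44189 J
q2 (heat water 0.0→42.6 °C): 132.7 × 4.21 × 42.6 = 23799 J
Total: 44189 + 23799 = 67988 J = 68.0 kJ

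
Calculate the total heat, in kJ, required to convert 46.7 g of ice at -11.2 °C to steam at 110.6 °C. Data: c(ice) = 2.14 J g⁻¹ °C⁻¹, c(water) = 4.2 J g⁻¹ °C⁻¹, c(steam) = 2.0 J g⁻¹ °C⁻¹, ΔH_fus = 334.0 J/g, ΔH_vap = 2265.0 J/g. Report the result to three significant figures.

q1 (heat ice -11.2→0.0 °C): 46.7 × 2.14 × 11.2 = 1119 J
q2 (melt at 0 °C): 46.7 × 334.0 = 15598 J
q3 (heat water 0.0→100.0 °C): 46.7 × 4.2 × 100.0 = 19614 J
q4 (vaporize at 100 °C): 46.7 × 2265.0 = 105776 J
q5 (heat steam 100.0→110.6 °C): 46.7 × 2.0 × 10.6 = 990 J
Total: 1119 + 15598 + 19614 + 105776 + 990 = 143097 J = 143 kJ

q = 143 kJ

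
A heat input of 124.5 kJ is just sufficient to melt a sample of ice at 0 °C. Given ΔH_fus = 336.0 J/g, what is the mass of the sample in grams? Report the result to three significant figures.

m = q / ΔH_fus = 124500 J / 336.0 J/g = 371 g

m = 371 g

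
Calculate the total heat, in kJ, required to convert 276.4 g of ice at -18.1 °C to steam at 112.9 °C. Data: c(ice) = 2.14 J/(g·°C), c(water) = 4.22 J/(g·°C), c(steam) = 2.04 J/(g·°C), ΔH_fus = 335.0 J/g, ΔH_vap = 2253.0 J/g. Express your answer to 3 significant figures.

q1 (heat ice -18.1→0.0 °C): 276.4 × 2.14 × 18.1 = 10706 J
q2 (melt at 0 °C): 276.4 × 335.0 = 92594 J
q3 (heat water 0.0→100.0 °C): 276.4 × 4.22 × 100.0 = 116641 J
q4 (vaporize at 100 °C): 276.4 × 2253.0 = 622729 J
q5 (heat steam 100.0→112.9 °C): 276.4 × 2.04 × 12.9 = 7274 J
Total: 10706 + 92594 + 116641 + 622729 + 7274 = 849944 J = 850 kJ

q = 850 kJ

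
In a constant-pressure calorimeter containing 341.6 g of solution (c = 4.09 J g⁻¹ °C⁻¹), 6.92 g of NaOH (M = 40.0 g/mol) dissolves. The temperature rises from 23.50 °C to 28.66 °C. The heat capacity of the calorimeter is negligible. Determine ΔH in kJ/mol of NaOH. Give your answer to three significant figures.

ΔH = -41.7 kJ/mol

|ΔT| = |28.66 − 23.50| = 5.16 °C
|q_surr| = (341.6 × 4.09) × 5.16 = 1397.144 × 5.16 = 7209 J
n(NaOH) = 6.92 / 40.0 = 0.1730 mol
Temperature rose, so q_rxn = −|q_surr| = -7.209 kJ
ΔH = q_rxn / n = -41.67 kJ/mol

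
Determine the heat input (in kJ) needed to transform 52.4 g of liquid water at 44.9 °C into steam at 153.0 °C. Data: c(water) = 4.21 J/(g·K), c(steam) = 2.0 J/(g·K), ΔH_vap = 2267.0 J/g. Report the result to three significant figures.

q = 137 kJ

q1 (heat water 44.9→100.0 °C): 52.4 × 4.21 × 55.1 = 12155 J
q2 (vaporize at 100 °C): 52.4 × 2267.0 = 118791 J
q3 (heat steam 100.0→153.0 °C): 52.4 × 2.0 × 53.0 = 5554 J
Total: 12155 + 118791 + 5554 = 136500 J = 137 kJ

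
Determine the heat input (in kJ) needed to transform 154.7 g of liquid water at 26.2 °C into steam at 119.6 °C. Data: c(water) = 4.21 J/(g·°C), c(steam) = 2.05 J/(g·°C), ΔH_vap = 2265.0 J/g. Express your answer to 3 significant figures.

q1 (heat water 26.2→100.0 °C): 154.7 × 4.21 × 73.8 = 48065 J
q2 (vaporize at 100 °C): 154.7 × 2265.0 = 350396 J
q3 (heat steam 100.0→119.6 °C): 154.7 × 2.05 × 19.6 = 6216 J
Total: 48065 + 350396 + 6216 = 404677 J = 405 kJ

q = 405 kJ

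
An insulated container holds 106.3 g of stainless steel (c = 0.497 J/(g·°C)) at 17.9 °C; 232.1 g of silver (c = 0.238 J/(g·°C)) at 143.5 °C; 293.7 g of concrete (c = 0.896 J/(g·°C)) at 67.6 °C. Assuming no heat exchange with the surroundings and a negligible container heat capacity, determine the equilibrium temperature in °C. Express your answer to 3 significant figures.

Σ mᵢcᵢ(T − Tᵢ) = 0  ⇒  T = Σ mᵢcᵢTᵢ / Σ mᵢcᵢ
Σ mᵢcᵢ = 106.3×0.497 + 232.1×0.238 + 293.7×0.896 = 371.2261
Σ mᵢcᵢTᵢ = 52.8311×17.9 + 55.2398×143.5 + 263.1552×67.6 = 26662
T = 26662 / 371.2261 = 71.82 °C

T_f = 71.8 °C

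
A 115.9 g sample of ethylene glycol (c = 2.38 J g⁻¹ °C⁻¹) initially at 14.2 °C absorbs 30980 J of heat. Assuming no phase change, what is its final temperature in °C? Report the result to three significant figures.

ΔT = q / (m c) = 30980 / (115.9 × 2.38) = 112.3 °C
T_f = 14.2 + 112.3 = 126.5 °C

T_f = 127 °C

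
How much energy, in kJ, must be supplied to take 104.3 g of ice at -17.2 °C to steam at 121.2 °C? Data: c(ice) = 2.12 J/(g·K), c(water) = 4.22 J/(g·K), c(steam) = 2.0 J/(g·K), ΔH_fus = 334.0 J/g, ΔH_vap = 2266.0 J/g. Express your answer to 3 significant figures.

q1 (heat ice -17.2→0.0 °C): 104.3 × 2.12 × 17.2 = 3803 J
q2 (melt at 0 °C): 104.3 × 334.0 = 34836 J
q3 (heat water 0.0→100.0 °C): 104.3 × 4.22 × 100.0 = 44015 J
q4 (vaporize at 100 °C): 104.3 × 2266.0 = 236344 J
q5 (heat steam 100.0→121.2 °C): 104.3 × 2.0 × 21.2 = 4422 J
Total: 3803 + 34836 + 44015 + 236344 + 4422 = 323420 J = 323 kJ

q = 323 kJ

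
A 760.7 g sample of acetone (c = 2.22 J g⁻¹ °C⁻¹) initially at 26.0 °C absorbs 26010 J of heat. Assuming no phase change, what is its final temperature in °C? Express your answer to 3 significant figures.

ΔT = q / (m c) = 26010 / (760.7 × 2.22) = 15.40 °C
T_f = 26.0 + 15.40 = 41.40 °C

T_f = 41.4 °C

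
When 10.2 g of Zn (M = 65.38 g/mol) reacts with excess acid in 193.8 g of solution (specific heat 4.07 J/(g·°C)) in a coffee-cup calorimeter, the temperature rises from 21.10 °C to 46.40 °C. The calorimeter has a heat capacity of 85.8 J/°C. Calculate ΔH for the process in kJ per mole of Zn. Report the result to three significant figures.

ΔH = -142 kJ/mol

|ΔT| = |46.40 − 21.10| = 25.30 °C
|q_surr| = (193.8 × 4.07 + 85.8) × 25.30 = 874.566 × 25.30 = 22130 J
n(Zn) = 10.2 / 65.38 = 0.1560 mol
Temperature rose, so q_rxn = −|q_surr| = -22.13 kJ
ΔH = q_rxn / n = -141.9 kJ/mol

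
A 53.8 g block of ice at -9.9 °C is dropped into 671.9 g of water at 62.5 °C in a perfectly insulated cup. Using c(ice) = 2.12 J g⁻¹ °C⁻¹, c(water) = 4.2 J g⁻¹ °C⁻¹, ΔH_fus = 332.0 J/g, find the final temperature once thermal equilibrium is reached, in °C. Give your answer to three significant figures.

Heat to bring ice to 0 °C and melt it: q₁ = 53.8×2.12×9.9 + 53.8×332.0 = 18991 J
Heat the water can supply cooling to 0 °C: 671.9×4.2×62.5 = 176374 J > q₁, so all ice melts.
Energy balance: 671.9×4.2×(62.5 − T) = 18991 + 53.8×4.2×(T − 0)
2821.98(62.5 − T) = 18991 + 225.96 T
176374 − 18991 = 3047.94 T
T = 157383 / 3047.94 = 51.64 °C

T_f = 51.6 °C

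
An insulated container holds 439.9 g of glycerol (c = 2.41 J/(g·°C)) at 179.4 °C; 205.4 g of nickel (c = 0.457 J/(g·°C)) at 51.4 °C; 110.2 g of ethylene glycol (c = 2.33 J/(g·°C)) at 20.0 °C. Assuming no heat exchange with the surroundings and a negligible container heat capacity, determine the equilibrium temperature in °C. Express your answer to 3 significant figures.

T_f = 142 °C

Σ mᵢcᵢ(T − Tᵢ) = 0  ⇒  T = Σ mᵢcᵢTᵢ / Σ mᵢcᵢ
Σ mᵢcᵢ = 439.9×2.41 + 205.4×0.457 + 110.2×2.33 = 1410.7928
Σ mᵢcᵢTᵢ = 1060.159×179.4 + 93.8678×51.4 + 256.766×20.0 = 200150
T = 200150 / 1410.7928 = 141.9 °C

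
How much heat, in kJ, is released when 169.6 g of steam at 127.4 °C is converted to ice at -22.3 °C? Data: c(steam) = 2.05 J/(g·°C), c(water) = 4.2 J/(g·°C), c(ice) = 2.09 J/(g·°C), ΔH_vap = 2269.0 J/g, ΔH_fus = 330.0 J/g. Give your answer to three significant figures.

q = 529 kJ

q1 (cool steam 127.4→100 °C): 169.6 × 2.05 × 27.4 = 9526 J
q2 (condense at 100 °C): 169.6 × 2269.0 = 384822 J
q3 (cool water 100→0 °C): 169.6 × 4.2 × 100.0 = 71232 J
q4 (freeze at 0 °C): 169.6 × 330.0 = 55968 J
q5 (cool ice 0→-22.3 °C): 169.6 × 2.09 × 22.3 = 7905 J
Total: 9526 + 384822 + 71232 + 55968 + 7905 = 529453 J = 529 kJ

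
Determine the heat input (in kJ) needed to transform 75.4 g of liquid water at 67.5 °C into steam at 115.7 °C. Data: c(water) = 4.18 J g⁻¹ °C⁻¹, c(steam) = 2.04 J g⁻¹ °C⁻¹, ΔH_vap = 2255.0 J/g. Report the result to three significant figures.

q1 (heat water 67.5→100.0 °C): 75.4 × 4.18 × 32.5 = 10243 J
q2 (vaporize at 100 °C): 75.4 × 2255.0 = 170027 J
q3 (heat steam 100.0→115.7 °C): 75.4 × 2.04 × 15.7 = 2415 J
Total: 10243 + 170027 + 2415 = 182685 J = 183 kJ

q = 183 kJ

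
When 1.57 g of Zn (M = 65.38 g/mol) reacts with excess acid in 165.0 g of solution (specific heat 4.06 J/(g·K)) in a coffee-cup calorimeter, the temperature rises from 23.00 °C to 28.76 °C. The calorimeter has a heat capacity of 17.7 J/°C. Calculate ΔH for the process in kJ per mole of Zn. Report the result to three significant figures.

|ΔT| = |28.76 − 23.00| = 5.76 °C
|q_surr| = (165.0 × 4.06 + 17.7) × 5.76 = 687.6 × 5.76 = 3961 J
n(Zn) = 1.57 / 65.38 = 0.02401 mol
Temperature rose, so q_rxn = −|q_surr| = -3.961 kJ
ΔH = q_rxn / n = -165.0 kJ/mol

ΔH = -165 kJ/mol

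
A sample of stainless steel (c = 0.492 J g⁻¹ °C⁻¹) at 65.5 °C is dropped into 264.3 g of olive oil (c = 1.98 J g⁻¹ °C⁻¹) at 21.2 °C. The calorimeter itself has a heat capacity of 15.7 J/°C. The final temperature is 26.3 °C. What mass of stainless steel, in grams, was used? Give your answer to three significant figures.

m = 143 g

q_gained = (264.3 × 1.98 + 15.7) × (26.3 − 21.2) = 2749 J
q_lost = m × 0.492 × (65.5 − 26.3) = 19.2864 m
m = 2749 / 19.2864 = 143 g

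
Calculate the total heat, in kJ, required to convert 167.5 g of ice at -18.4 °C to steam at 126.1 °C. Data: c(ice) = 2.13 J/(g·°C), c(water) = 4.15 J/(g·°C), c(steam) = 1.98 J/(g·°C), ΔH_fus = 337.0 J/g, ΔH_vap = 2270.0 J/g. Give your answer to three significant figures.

q = 521 kJ

q1 (heat ice -18.4→0.0 °C): 167.5 × 2.13 × 18.4 = 6565 J
q2 (melt at 0 °C): 167.5 × 337.0 = 56448 J
q3 (heat water 0.0→100.0 °C): 167.5 × 4.15 × 100.0 = 69513 J
q4 (vaporize at 100 °C): 167.5 × 2270.0 = 380225 J
q5 (heat steam 100.0→126.1 °C): 167.5 × 1.98 × 26.1 = 8656 J
Total: 6565 + 56448 + 69513 + 380225 + 8656 = 521407 J = 521 kJ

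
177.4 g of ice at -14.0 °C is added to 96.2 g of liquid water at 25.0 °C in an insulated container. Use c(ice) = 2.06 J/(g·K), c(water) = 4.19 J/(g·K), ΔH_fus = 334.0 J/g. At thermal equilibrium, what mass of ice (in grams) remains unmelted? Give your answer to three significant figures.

Heat to warm all ice to 0 °C: 177.4×2.06×14.0 = 5116.2 J
Heat released by water cooling to 0 °C: 96.2×4.19×25.0 = 10077 J
10077 J < 5116.2 + 177.4×334.0 = 64367.8 J, so not all ice melts; final T = 0 °C.
Heat left for melting: 10077 − 5116.2 = 4960.8 J
Mass melted = 4960.8 / 334.0 = 14.85 g
Ice remaining = 177.4 − 14.85 = 162.55 g

m_ice remaining = 163 g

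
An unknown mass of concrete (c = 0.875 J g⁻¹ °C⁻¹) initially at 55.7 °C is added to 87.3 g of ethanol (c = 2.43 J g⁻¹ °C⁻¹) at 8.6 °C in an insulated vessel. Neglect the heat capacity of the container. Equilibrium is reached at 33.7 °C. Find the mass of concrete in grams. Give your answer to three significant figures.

q_gained = (87.3 × 2.43) × (33.7 − 8.6) = 5325 J
q_lost = m × 0.875 × (55.7 − 33.7) = 19.25 m
m = 5325 / 19.25 = 277 g

m = 277 g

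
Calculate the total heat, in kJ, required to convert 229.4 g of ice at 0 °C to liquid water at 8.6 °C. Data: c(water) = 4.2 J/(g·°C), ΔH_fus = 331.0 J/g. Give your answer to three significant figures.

q = 84.2 kJ

q1 (melt at 0 °C): 229.4 × 331.0 = 75931 J
q2 (heat water 0.0→8.6 °C): 229.4 × 4.2 × 8.6 = 8286 J
Total: 75931 + 8286 = 84217 J = 84.2 kJ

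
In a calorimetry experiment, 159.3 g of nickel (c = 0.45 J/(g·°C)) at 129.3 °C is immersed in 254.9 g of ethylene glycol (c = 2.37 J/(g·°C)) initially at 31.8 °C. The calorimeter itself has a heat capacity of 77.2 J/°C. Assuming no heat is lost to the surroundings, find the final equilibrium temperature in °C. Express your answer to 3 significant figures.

T_f = 41.1 °C

Heat lost by nickel = heat gained by ethylene glycol + calorimeter.
(159.3)(0.45)(129.3 − T) = [(254.9)(2.37) + 77.2](T − 31.8)
71.685 (129.3 − T) = 681.313 (T − 31.8)
9268.9 − 71.685 T = 681.313 T − 21666
30934.9 = 752.998 T
T = 41.08 °C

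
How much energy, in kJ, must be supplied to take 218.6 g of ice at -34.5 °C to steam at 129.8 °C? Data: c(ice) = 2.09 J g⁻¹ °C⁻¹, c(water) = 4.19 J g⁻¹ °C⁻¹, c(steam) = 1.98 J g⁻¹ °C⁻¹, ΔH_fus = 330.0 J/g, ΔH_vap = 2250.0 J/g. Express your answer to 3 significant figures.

q = 684 kJ

q1 (heat ice -34.5→0.0 °C): 218.6 × 2.09 × 34.5 = 15762 J
q2 (melt at 0 °C): 218.6 × 330.0 = 72138 J
q3 (heat water 0.0→100.0 °C): 218.6 × 4.19 × 100.0 = 91593 J
q4 (vaporize at 100 °C): 218.6 × 2250.0 = 491850 J
q5 (heat steam 100.0→129.8 °C): 218.6 × 1.98 × 29.8 = 12898 J
Total: 15762 + 72138 + 91593 + 491850 + 12898 = 684241 J = 684 kJ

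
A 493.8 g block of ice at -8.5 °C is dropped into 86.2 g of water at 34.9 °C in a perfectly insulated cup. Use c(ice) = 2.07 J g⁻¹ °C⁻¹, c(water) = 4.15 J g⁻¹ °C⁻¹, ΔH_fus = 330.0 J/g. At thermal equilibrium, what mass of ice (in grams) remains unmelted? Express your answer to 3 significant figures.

m_ice remaining = 482 g

Heat to warm all ice to 0 °C: 493.8×2.07×8.5 = 8688.4 J
Heat released by water cooling to 0 °C: 86.2×4.15×34.9 = 12485 J
12485 J < 8688.4 + 493.8×330.0 = 171642.4 J, so not all ice melts; final T = 0 °C.
Heat left for melting: 12485 − 8688.4 = 3796.6 J
Mass melted = 3796.6 / 330.0 = 11.50 g
Ice remaining = 493.8 − 11.50 = 482.30 g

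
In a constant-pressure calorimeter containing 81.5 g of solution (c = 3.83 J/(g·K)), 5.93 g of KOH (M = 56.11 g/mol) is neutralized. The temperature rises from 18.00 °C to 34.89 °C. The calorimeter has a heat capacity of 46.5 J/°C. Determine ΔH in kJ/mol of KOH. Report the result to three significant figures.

ΔH = -57.3 kJ/mol

|ΔT| = |34.89 − 18.00| = 16.89 °C
|q_surr| = (81.5 × 3.83 + 46.5) × 16.89 = 358.645 × 16.89 = 6058 J
n(KOH) = 5.93 / 56.11 = 0.1057 mol
Temperature rose, so q_rxn = −|q_surr| = -6.058 kJ
ΔH = q_rxn / n = -57.31 kJ/mol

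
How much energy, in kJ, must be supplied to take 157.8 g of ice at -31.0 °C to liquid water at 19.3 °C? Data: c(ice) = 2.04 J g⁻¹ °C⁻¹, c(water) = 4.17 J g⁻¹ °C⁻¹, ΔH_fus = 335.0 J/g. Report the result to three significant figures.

q = 75.5 kJ

q1 (heat ice -31.0→0.0 °C): 157.8 × 2.04 × 31.0 = 9979 J
q2 (melt at 0 °C): 157.8 × 335.0 = 52863 J
q3 (heat water 0.0→19.3 °C): 157.8 × 4.17 × 19.3 = 12700 J
Total: 9979 + 52863 + 12700 = 75542 J = 75.5 kJ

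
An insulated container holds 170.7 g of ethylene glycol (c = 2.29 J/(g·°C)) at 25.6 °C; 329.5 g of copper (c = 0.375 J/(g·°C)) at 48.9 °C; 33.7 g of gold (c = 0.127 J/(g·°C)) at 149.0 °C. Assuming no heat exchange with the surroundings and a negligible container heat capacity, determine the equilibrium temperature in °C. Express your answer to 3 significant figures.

Σ mᵢcᵢ(T − Tᵢ) = 0  ⇒  T = Σ mᵢcᵢTᵢ / Σ mᵢcᵢ
Σ mᵢcᵢ = 170.7×2.29 + 329.5×0.375 + 33.7×0.127 = 518.7454
Σ mᵢcᵢTᵢ = 390.903×25.6 + 123.5625×48.9 + 4.2799×149.0 = 16687
T = 16687 / 518.7454 = 32.17 °C

T_f = 32.2 °C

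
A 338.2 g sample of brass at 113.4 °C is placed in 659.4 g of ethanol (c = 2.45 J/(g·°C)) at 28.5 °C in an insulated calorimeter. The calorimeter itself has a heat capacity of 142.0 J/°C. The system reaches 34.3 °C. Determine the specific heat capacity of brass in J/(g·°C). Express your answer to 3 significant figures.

q_gained = (659.4 × 2.45 + 142.0) × (34.3 − 28.5) = 10190 J
q_lost = 338.2 × c × (113.4 − 34.3) = 26751.62 c
Set equal: c = 10190 / 26751.62 = 0.381 J/(g·°C)

c = 0.381 J/(g·°C)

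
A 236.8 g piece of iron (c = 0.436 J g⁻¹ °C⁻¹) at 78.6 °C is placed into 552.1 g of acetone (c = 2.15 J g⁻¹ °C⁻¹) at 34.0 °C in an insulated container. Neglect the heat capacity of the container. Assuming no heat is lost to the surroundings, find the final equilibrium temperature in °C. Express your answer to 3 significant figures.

T_f = 37.6 °C

Heat lost by iron = heat gained by acetone.
(236.8)(0.436)(78.6 − T) = (552.1)(2.15)(T − 34.0)
103.2448 (78.6 − T) = 1187.015 (T − 34.0)
8115.0 − 103.2448 T = 1187.015 T − 40359
48474.0 = 1290.2598 T
T = 37.57 °C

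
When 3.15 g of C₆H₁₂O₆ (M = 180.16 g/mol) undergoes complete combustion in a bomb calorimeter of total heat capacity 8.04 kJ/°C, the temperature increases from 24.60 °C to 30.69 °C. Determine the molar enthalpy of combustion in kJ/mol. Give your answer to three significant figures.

ΔT = 30.69 − 24.60 = 6.09 °C
q_cal = C_cal × ΔT = 8.04 × 6.09 = 48.9636 kJ
n = 3.15 / 180.16 = 0.01748 mol
q_rxn = −q_cal = -48.9636 kJ
ΔH = -48.9636 / 0.01748 = -2801 kJ/mol

ΔH = -2800 kJ/mol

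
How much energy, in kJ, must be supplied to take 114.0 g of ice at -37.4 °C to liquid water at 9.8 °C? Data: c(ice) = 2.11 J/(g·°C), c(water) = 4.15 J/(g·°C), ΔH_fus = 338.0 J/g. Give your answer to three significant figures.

q = 52.2 kJ

q1 (heat ice -37.4→0.0 °C): 114.0 × 2.11 × 37.4 = 8996 J
q2 (melt at 0 °C): 114.0 × 338.0 = 38532 J
q3 (heat water 0.0→9.8 °C): 114.0 × 4.15 × 9.8 = 4636 J
Total: 8996 + 38532 + 4636 = 52164 J = 52.2 kJ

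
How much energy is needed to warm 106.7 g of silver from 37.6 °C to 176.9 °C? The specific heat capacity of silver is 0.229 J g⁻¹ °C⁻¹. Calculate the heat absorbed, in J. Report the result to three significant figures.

q = m c ΔT = 106.7 × 0.229 × (176.9 − 37.6)
q = 106.7 × 0.229 × 139.3 = 3404 J

q = 3400 J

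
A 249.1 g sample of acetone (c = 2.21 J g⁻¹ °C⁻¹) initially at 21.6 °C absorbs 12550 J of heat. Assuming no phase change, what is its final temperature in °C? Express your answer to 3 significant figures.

ΔT = q / (m c) = 12550 / (249.1 × 2.21) = 22.80 °C
T_f = 21.6 + 22.80 = 44.40 °C

T_f = 44.4 °C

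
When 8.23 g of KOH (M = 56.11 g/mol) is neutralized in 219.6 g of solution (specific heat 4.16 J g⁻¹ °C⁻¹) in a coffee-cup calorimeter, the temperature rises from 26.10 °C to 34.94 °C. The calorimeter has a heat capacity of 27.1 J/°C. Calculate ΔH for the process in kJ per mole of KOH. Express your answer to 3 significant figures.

ΔH = -56.7 kJ/mol

|ΔT| = |34.94 − 26.10| = 8.84 °C
|q_surr| = (219.6 × 4.16 + 27.1) × 8.84 = 940.636 × 8.84 = 8315 J
n(KOH) = 8.23 / 56.11 = 0.1467 mol
Temperature rose, so q_rxn = −|q_surr| = -8.315 kJ
ΔH = q_rxn / n = -56.68 kJ/mol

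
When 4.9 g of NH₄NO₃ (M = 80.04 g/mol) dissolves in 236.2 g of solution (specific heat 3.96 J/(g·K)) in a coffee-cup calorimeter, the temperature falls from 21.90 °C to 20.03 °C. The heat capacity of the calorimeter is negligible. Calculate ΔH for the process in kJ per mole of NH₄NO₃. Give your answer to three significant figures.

|ΔT| = |20.03 − 21.90| = 1.87 °C
|q_surr| = (236.2 × 3.96) × 1.87 = 935.352 × 1.87 = 1749 J
n(NH₄NO₃) = 4.9 / 80.04 = 0.06122 mol
Temperature fell, so q_rxn = +|q_surr| = 1.749 kJ
ΔH = q_rxn / n = 28.57 kJ/mol

ΔH = 28.6 kJ/mol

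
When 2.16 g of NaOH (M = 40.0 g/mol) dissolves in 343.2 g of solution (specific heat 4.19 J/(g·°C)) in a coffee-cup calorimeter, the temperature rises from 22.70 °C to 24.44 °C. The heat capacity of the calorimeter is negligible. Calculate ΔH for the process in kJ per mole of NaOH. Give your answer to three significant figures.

ΔH = -46.3 kJ/mol

|ΔT| = |24.44 − 22.70| = 1.74 °C
|q_surr| = (343.2 × 4.19) × 1.74 = 1438.008 × 1.74 = 2502 J
n(NaOH) = 2.16 / 40.0 = 0.05400 mol
Temperature rose, so q_rxn = −|q_surr| = -2.502 kJ
ΔH = q_rxn / n = -46.33 kJ/mol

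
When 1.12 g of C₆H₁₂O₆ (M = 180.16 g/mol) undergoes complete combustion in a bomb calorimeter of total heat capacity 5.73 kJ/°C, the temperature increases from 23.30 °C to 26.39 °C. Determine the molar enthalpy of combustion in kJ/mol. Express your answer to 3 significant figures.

ΔT = 26.39 − 23.30 = 3.09 °C
q_cal = C_cal × ΔT = 5.73 × 3.09 = 17.7057 kJ
n = 1.12 / 180.16 = 0.006217 mol
q_rxn = −q_cal = -17.7057 kJ
ΔH = -17.7057 / 0.006217 = -2848 kJ/mol

ΔH = -2850 kJ/mol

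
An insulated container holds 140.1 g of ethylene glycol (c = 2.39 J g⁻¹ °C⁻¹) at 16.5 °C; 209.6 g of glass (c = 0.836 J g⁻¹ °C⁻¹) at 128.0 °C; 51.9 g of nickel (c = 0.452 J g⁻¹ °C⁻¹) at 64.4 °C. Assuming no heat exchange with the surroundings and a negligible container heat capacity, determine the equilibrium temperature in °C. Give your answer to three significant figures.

T_f = 55.2 °C

Σ mᵢcᵢ(T − Tᵢ) = 0  ⇒  T = Σ mᵢcᵢTᵢ / Σ mᵢcᵢ
Σ mᵢcᵢ = 140.1×2.39 + 209.6×0.836 + 51.9×0.452 = 533.5234
Σ mᵢcᵢTᵢ = 334.839×16.5 + 175.2256×128.0 + 23.4588×64.4 = 29464
T = 29464 / 533.5234 = 55.23 °C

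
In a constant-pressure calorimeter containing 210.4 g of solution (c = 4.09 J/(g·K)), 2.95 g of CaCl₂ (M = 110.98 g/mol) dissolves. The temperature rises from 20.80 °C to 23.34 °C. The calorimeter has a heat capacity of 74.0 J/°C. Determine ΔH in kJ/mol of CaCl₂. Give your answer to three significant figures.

|ΔT| = |23.34 − 20.80| = 2.54 °C
|q_surr| = (210.4 × 4.09 + 74.0) × 2.54 = 934.536 × 2.54 = 2374 J
n(CaCl₂) = 2.95 / 110.98 = 0.02658 mol
Temperature rose, so q_rxn = −|q_surr| = -2.374 kJ
ΔH = q_rxn / n = -89.32 kJ/mol

ΔH = -89.3 kJ/mol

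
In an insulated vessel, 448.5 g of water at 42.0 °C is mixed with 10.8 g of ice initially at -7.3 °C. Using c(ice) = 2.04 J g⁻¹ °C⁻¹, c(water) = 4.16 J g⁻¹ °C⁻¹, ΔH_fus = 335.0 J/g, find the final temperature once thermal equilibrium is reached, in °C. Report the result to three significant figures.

Heat to bring ice to 0 °C and melt it: q₁ = 10.8×2.04×7.3 + 10.8×335.0 = 3778.8 J
Heat the water can supply cooling to 0 °C: 448.5×4.16×42.0 = 78361.9 J > q₁, so all ice melts.
Energy balance: 448.5×4.16×(42.0 − T) = 3778.8 + 10.8×4.16×(T − 0)
1865.76(42.0 − T) = 3778.8 + 44.928 T
78361.9 − 3778.8 = 1910.688 T
T = 74583.1 / 1910.688 = 39.03 °C

T_f = 39.0 °C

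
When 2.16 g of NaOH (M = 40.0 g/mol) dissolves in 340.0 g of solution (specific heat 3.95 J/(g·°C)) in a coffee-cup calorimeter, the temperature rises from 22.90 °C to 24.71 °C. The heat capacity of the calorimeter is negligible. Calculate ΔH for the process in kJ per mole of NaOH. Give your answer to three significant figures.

|ΔT| = |24.71 − 22.90| = 1.81 °C
|q_surr| = (340.0 × 3.95) × 1.81 = 1343 × 1.81 = 2431 J
n(NaOH) = 2.16 / 40.0 = 0.05400 mol
Temperature rose, so q_rxn = −|q_surr| = -2.431 kJ
ΔH = q_rxn / n = -45.02 kJ/mol

ΔH = -45.0 kJ/mol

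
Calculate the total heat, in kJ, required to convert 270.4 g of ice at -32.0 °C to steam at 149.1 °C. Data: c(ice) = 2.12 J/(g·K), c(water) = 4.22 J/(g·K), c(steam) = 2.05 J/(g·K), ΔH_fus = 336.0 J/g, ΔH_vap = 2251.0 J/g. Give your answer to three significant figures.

q1 (heat ice -32.0→0.0 °C): 270.4 × 2.12 × 32.0 = 18344 J
q2 (melt at 0 °C): 270.4 × 336.0 = 90854 J
q3 (heat water 0.0→100.0 °C): 270.4 × 4.22 × 100.0 = 114109 J
q4 (vaporize at 100 °C): 270.4 × 2251.0 = 608670 J
q5 (heat steam 100.0→149.1 °C): 270.4 × 2.05 × 49.1 = 27217 J
Total: 18344 + 90854 + 114109 + 608670 + 27217 = 859194 J = 859 kJ

q = 859 kJ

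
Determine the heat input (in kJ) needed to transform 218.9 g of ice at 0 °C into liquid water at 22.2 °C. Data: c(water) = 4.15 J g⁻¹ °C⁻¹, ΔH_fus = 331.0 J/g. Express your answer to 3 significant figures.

q1 (melt at 0 °C): 218.9 × 331.0 = 72456 J
q2 (heat water 0.0→22.2 °C): 218.9 × 4.15 × 22.2 = 20167 J
Total: 72456 + 20167 = 92623 J = 92.6 kJ

q = 92.6 kJ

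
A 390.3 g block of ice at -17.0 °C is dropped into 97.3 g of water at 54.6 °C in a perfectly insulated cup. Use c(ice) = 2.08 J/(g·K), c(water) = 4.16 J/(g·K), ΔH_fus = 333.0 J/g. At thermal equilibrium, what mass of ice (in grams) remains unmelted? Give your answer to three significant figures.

Heat to warm all ice to 0 °C: 390.3×2.08×17.0 = 13801 J
Heat released by water cooling to 0 °C: 97.3×4.16×54.6 = 22100 J
22100 J < 13801 + 390.3×333.0 = 143770.9 J, so not all ice melts; final T = 0 °C.
Heat left for melting: 22100 − 13801 = 8299 J
Mass melted = 8299 / 333.0 = 24.92 g
Ice remaining = 390.3 − 24.92 = 365.38 g

m_ice remaining = 365 g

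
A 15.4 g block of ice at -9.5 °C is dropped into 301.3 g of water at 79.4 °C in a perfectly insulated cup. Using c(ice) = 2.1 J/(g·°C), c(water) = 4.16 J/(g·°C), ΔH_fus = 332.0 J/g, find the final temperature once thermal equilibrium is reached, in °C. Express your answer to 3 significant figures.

Heat to bring ice to 0 °C and melt it: q₁ = 15.4×2.1×9.5 + 15.4×332.0 = 5420.0 J
Heat the water can supply cooling to 0 °C: 301.3×4.16×79.4 = 99520.6 J > q₁, so all ice melts.
Energy balance: 301.3×4.16×(79.4 − T) = 5420.0 + 15.4×4.16×(T − 0)
1253.408(79.4 − T) = 5420.0 + 64.064 T
99520.6 − 5420.0 = 1317.472 T
T = 94100.6 / 1317.472 = 71.43 °C

T_f = 71.4 °C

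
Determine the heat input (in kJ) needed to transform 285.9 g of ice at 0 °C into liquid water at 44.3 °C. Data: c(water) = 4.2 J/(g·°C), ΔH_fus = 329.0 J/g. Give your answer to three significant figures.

q = 147 kJ

q1 (melt at 0 °C): 285.9 × 329.0 = 94061 J
q2 (heat water 0.0→44.3 °C): 285.9 × 4.2 × 44.3 = 53195 J
Total: 94061 + 53195 = 147256 J = 147 kJ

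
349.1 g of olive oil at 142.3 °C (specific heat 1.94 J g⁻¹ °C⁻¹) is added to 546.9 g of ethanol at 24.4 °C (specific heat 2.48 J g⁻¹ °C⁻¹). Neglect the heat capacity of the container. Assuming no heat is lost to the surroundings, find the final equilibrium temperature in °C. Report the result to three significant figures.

T_f = 63.7 °C

Heat lost by olive oil = heat gained by ethanol.
(349.1)(1.94)(142.3 − T) = (546.9)(2.48)(T − 24.4)
677.254 (142.3 − T) = 1356.312 (T − 24.4)
96373 − 677.254 T = 1356.312 T − 33094
129467 = 2033.566 T
T = 63.67 °C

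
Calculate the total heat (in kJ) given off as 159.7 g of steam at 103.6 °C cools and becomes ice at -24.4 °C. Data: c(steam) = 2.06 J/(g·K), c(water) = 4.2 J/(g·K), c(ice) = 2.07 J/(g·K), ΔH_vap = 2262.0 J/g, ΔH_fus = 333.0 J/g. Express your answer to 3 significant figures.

q = 491 kJ

q1 (cool steam 103.6→100 °C): 159.7 × 2.06 × 3.6 = 1184 J
q2 (condense at 100 °C): 159.7 × 2262.0 = 361241 J
q3 (cool water 100→0 °C): 159.7 × 4.2 × 100.0 = 67074 J
q4 (freeze at 0 °C): 159.7 × 333.0 = 53180 J
q5 (cool ice 0→-24.4 °C): 159.7 × 2.07 × 24.4 = 8066 J
Total: 1184 + 361241 + 67074 + 53180 + 8066 = 490745 J = 491 kJ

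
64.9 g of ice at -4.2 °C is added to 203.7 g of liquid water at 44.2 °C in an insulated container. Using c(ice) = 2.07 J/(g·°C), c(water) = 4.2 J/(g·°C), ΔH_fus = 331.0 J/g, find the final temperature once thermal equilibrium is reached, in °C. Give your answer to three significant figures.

Heat to bring ice to 0 °C and melt it: q₁ = 64.9×2.07×4.2 + 64.9×331.0 = 22046 J
Heat the water can supply cooling to 0 °C: 203.7×4.2×44.2 = 37814.9 J > q₁, so all ice melts.
Energy balance: 203.7×4.2×(44.2 − T) = 22046 + 64.9×4.2×(T − 0)
855.54(44.2 − T) = 22046 + 272.58 T
37814.9 − 22046 = 1128.12 T
T = 15768.9 / 1128.12 = 13.98 °C

T_f = 14.0 °C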